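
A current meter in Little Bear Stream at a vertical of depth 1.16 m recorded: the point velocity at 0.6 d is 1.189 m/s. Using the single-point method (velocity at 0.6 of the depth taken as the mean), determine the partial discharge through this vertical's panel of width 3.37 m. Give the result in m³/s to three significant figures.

4.65 m³/s

v̄ = v₀.₆ = 1.189 m/s
q = v̄ × d × w = 1.189 × 1.16 × 3.37 = 4.648 m³/s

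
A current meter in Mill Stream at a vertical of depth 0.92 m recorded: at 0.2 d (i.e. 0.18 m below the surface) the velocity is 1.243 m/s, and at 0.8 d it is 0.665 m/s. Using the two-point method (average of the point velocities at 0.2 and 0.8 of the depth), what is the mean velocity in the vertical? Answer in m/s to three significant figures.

0.954 m/s

v̄ = (1.243 + 0.665) / 2 = 0.9540 m/s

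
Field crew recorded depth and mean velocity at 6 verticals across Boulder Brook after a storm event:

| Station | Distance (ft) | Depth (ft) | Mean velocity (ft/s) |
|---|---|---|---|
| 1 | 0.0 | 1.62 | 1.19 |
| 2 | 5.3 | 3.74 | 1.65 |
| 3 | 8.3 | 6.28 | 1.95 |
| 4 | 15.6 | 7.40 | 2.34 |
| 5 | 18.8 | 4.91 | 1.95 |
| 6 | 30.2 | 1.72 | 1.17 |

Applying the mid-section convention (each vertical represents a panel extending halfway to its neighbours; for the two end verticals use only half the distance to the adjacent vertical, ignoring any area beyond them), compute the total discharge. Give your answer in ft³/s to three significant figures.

w_1 = (5.3 − 0.0)/2 = 2.65 ft; q_1 = 1.19 × 1.62 × 2.65 = 5.109 ft³/s
w_2 = (8.3 − 0.0)/2 = 4.15 ft; q_2 = 1.65 × 3.74 × 4.15 = 25.61 ft³/s
w_3 = (15.6 − 5.3)/2 = 5.15 ft; q_3 = 1.95 × 6.28 × 5.15 = 63.07 ft³/s
w_4 = (18.8 − 8.3)/2 = 5.25 ft; q_4 = 2.34 × 7.40 × 5.25 = 90.91 ft³/s
w_5 = (30.2 − 15.6)/2 = 7.3 ft; q_5 = 1.95 × 4.91 × 7.3 = 69.89 ft³/s
w_6 = (30.2 − 18.8)/2 = 5.7 ft; q_6 = 1.17 × 1.72 × 5.7 = 11.47 ft³/s
Q = Σ qᵢ = 266.1 ft³/s

266 ft³/s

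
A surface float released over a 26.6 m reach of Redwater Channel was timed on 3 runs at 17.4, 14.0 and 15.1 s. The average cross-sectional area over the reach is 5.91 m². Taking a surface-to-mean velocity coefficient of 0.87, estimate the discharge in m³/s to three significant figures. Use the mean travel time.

t̄ = (17.4 + 14.0 + 15.1) / 3 = 15.5 s
v_surface = L / t̄ = 26.6 / 15.5 = 1.716 m/s
v_mean = 0.87 × 1.716 = 1.493 m/s
Q = A × v_mean = 5.91 × 1.493 = 8.824 m³/s

8.82 m³/s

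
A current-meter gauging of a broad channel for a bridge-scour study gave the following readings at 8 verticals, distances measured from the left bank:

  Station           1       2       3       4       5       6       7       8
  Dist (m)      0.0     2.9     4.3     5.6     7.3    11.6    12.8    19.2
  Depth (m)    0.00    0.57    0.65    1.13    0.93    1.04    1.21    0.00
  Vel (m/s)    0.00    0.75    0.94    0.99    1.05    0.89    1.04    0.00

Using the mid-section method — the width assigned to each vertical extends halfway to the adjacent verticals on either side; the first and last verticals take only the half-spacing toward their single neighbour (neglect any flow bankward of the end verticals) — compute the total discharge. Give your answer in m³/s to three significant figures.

w_2 = (4.3 − 0.0)/2 = 2.15 m; q_2 = 0.75 × 0.57 × 2.15 = 0.9191 m³/s
w_3 = (5.6 − 2.9)/2 = 1.35 m; q_3 = 0.94 × 0.65 × 1.35 = 0.8249 m³/s
w_4 = (7.3 − 4.3)/2 = 1.5 m; q_4 = 0.99 × 1.13 × 1.5 = 1.678 m³/s
w_5 = (11.6 − 5.6)/2 = 3 m; q_5 = 1.05 × 0.93 × 3 = 2.930 m³/s
w_6 = (12.8 − 7.3)/2 = 2.75 m; q_6 = 0.89 × 1.04 × 2.75 = 2.545 m³/s
w_7 = (19.2 − 11.6)/2 = 3.8 m; q_7 = 1.04 × 1.21 × 3.8 = 4.782 m³/s
Stations 1, 8 contribute zero (depth or velocity is 0).
Q = Σ qᵢ = 13.68 m³/s

13.7 m³/s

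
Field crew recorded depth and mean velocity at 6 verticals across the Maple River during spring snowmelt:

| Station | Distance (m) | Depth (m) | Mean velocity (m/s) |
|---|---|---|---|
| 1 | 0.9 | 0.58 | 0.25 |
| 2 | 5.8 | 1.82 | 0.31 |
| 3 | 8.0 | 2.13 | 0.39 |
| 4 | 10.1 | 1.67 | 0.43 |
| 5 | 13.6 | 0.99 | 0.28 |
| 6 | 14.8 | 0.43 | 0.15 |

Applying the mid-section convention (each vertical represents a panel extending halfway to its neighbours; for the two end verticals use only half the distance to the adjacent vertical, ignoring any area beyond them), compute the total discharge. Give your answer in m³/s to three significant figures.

6.84 m³/s

w_1 = (5.8 − 0.9)/2 = 2.45 m; q_1 = 0.25 × 0.58 × 2.45 = 0.3553 m³/s
w_2 = (8.0 − 0.9)/2 = 3.55 m; q_2 = 0.31 × 1.82 × 3.55 = 2.003 m³/s
w_3 = (10.1 − 5.8)/2 = 2.15 m; q_3 = 0.39 × 2.13 × 2.15 = 1.786 m³/s
w_4 = (13.6 − 8.0)/2 = 2.8 m; q_4 = 0.43 × 1.67 × 2.8 = 2.011 m³/s
w_5 = (14.8 − 10.1)/2 = 2.35 m; q_5 = 0.28 × 0.99 × 2.35 = 0.6514 m³/s
w_6 = (14.8 − 13.6)/2 = 0.6 m; q_6 = 0.15 × 0.43 × 0.6 = 0.03870 m³/s
Q = Σ qᵢ = 6.845 m³/s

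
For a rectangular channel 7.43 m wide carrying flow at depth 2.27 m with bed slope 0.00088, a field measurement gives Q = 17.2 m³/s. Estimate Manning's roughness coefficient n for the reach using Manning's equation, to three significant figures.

0.0366

A = b·y = 7.43 × 2.27 = 16.87 m²
P = b + 2y = 7.43 + 2×2.27 = 11.97 m
R = A/P = 16.87/11.97 = 1.409 m
n = (1/Q)·A·R^(2/3)·S^(1/2) = (1/17.2) × 16.87 × 1.257 × 0.02966 = 0.03656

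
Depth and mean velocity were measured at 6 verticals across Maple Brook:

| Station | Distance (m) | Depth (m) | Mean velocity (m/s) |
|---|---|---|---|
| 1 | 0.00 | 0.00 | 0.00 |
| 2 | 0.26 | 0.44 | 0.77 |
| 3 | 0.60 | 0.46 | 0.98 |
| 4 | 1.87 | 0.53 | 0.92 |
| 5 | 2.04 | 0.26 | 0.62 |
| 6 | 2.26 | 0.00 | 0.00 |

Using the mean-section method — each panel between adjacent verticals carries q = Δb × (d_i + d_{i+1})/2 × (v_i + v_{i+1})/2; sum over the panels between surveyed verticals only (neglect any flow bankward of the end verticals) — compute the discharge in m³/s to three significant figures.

0.814 m³/s

Panel 1-2: Δb = 0.26 m, d̄ = (0.00+0.44)/2 = 0.22, v̄ = (0.00+0.77)/2 = 0.385 → q = 0.26×0.22×0.385 = 0.02202 m³/s
Panel 2-3: Δb = 0.34 m, d̄ = (0.44+0.46)/2 = 0.45, v̄ = (0.77+0.98)/2 = 0.875 → q = 0.34×0.45×0.875 = 0.1339 m³/s
Panel 3-4: Δb = 1.27 m, d̄ = (0.46+0.53)/2 = 0.495, v̄ = (0.98+0.92)/2 = 0.95 → q = 1.27×0.495×0.95 = 0.5972 m³/s
Panel 4-5: Δb = 0.17 m, d̄ = (0.53+0.26)/2 = 0.395, v̄ = (0.92+0.62)/2 = 0.77 → q = 0.17×0.395×0.77 = 0.05171 m³/s
Panel 5-6: Δb = 0.22 m, d̄ = (0.26+0.00)/2 = 0.13, v̄ = (0.62+0.00)/2 = 0.31 → q = 0.22×0.13×0.31 = 0.008866 m³/s
Q = Σ q = 0.8137 m³/s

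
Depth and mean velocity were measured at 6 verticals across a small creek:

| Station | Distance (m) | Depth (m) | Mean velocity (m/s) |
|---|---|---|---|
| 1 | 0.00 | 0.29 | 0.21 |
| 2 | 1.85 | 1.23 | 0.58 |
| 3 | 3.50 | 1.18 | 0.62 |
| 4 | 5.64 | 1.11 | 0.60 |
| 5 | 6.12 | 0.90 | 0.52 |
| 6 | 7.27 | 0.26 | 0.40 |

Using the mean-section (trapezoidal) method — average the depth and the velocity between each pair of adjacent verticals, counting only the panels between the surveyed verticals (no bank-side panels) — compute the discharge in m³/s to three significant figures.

Panel 1-2: Δb = 1.85 m, d̄ = (0.29+1.23)/2 = 0.76, v̄ = (0.21+0.58)/2 = 0.395 → q = 1.85×0.76×0.395 = 0.5554 m³/s
Panel 2-3: Δb = 1.65 m, d̄ = (1.23+1.18)/2 = 1.205, v̄ = (0.58+0.62)/2 = 0.6 → q = 1.65×1.205×0.6 = 1.193 m³/s
Panel 3-4: Δb = 2.14 m, d̄ = (1.18+1.11)/2 = 1.145, v̄ = (0.62+0.60)/2 = 0.61 → q = 2.14×1.145×0.61 = 1.495 m³/s
Panel 4-5: Δb = 0.48 m, d̄ = (1.11+0.90)/2 = 1.005, v̄ = (0.60+0.52)/2 = 0.56 → q = 0.48×1.005×0.56 = 0.2701 m³/s
Panel 5-6: Δb = 1.15 m, d̄ = (0.90+0.26)/2 = 0.58, v̄ = (0.52+0.40)/2 = 0.46 → q = 1.15×0.58×0.46 = 0.3068 m³/s
Q = Σ q = 3.820 m³/s

3.82 m³/s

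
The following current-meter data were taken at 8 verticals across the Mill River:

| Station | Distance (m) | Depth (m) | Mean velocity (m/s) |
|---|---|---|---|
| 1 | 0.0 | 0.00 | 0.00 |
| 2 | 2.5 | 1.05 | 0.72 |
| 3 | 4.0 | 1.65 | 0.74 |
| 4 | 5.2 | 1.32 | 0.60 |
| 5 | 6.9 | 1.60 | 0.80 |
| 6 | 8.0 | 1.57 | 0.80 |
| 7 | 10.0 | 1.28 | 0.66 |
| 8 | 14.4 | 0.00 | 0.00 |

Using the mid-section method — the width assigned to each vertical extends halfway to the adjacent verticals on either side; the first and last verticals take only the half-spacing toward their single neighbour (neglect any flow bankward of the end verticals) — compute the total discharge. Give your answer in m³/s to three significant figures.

10.8 m³/s

w_2 = (4.0 − 0.0)/2 = 2 m; q_2 = 0.72 × 1.05 × 2 = 1.512 m³/s
w_3 = (5.2 − 2.5)/2 = 1.35 m; q_3 = 0.74 × 1.65 × 1.35 = 1.648 m³/s
w_4 = (6.9 − 4.0)/2 = 1.45 m; q_4 = 0.60 × 1.32 × 1.45 = 1.148 m³/s
w_5 = (8.0 − 5.2)/2 = 1.4 m; q_5 = 0.80 × 1.60 × 1.4 = 1.792 m³/s
w_6 = (10.0 − 6.9)/2 = 1.55 m; q_6 = 0.80 × 1.57 × 1.55 = 1.947 m³/s
w_7 = (14.4 − 8.0)/2 = 3.2 m; q_7 = 0.66 × 1.28 × 3.2 = 2.703 m³/s
Stations 1, 8 contribute zero (depth or velocity is 0).
Q = Σ qᵢ = 10.75 m³/s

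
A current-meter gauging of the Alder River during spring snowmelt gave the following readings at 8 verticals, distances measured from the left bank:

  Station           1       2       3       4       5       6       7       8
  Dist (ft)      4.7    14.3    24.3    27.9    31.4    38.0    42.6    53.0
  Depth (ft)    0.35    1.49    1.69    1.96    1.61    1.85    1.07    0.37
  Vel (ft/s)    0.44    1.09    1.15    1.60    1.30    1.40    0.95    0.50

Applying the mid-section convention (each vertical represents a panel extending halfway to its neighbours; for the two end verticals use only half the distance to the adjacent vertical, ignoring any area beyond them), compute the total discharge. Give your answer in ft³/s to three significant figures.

w_1 = (14.3 − 4.7)/2 = 4.8 ft; q_1 = 0.44 × 0.35 × 4.8 = 0.7392 ft³/s
w_2 = (24.3 − 4.7)/2 = 9.8 ft; q_2 = 1.09 × 1.49 × 9.8 = 15.92 ft³/s
w_3 = (27.9 − 14.3)/2 = 6.8 ft; q_3 = 1.15 × 1.69 × 6.8 = 13.22 ft³/s
w_4 = (31.4 − 24.3)/2 = 3.55 ft; q_4 = 1.60 × 1.96 × 3.55 = 11.13 ft³/s
w_5 = (38.0 − 27.9)/2 = 5.05 ft; q_5 = 1.30 × 1.61 × 5.05 = 10.57 ft³/s
w_6 = (42.6 − 31.4)/2 = 5.6 ft; q_6 = 1.40 × 1.85 × 5.6 = 14.50 ft³/s
w_7 = (53.0 − 38.0)/2 = 7.5 ft; q_7 = 0.95 × 1.07 × 7.5 = 7.624 ft³/s
w_8 = (53.0 − 42.6)/2 = 5.2 ft; q_8 = 0.50 × 0.37 × 5.2 = 0.9620 ft³/s
Q = Σ qᵢ = 74.66 ft³/s

74.7 ft³/s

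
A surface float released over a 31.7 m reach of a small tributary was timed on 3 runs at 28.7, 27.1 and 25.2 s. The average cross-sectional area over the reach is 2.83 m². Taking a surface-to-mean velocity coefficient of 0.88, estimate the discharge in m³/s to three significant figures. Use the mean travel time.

2.92 m³/s

t̄ = (28.7 + 27.1 + 25.2) / 3 = 27 s
v_surface = L / t̄ = 31.7 / 27 = 1.174 m/s
v_mean = 0.88 × 1.174 = 1.033 m/s
Q = A × v_mean = 2.83 × 1.033 = 2.924 m³/s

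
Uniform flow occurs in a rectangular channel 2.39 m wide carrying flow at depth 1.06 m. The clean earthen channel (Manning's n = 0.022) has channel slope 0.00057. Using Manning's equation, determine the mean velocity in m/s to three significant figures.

A = b·y = 2.39 × 1.06 = 2.533 m²
P = b + 2y = 2.39 + 2×1.06 = 4.510 m
R = A/P = 2.533/4.510 = 0.5617 m
Q = (1/n)·A·R^(2/3)·S^(1/2) = (1/0.022) × 2.533 × 0.5617^(2/3) × 0.00057^(1/2) = 1.872 m³/s
V = Q/A = 1.872/2.533 = 0.7388 m/s

0.739 m/s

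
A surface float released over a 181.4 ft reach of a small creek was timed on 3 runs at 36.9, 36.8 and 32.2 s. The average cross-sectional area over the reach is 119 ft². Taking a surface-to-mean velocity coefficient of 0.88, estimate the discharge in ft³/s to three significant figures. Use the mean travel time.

538 ft³/s

t̄ = (36.9 + 36.8 + 32.2) / 3 = 35.3 s
v_surface = L / t̄ = 181.4 / 35.3 = 5.139 ft/s
v_mean = 0.88 × 5.139 = 4.522 ft/s
Q = A × v_mean = 119 × 4.522 = 538.1 ft³/s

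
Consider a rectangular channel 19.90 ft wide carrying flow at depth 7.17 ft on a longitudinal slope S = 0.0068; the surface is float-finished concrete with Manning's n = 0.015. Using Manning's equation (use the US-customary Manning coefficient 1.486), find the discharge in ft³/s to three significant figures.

A = b·y = 19.90 × 7.17 = 142.7 ft²
P = b + 2y = 19.90 + 2×7.17 = 34.24 ft
R = A/P = 142.7/34.24 = 4.167 ft
Q = (1.486/n)·A·R^(2/3)·S^(1/2) = (1.486/0.015) × 142.7 × 4.167^(2/3) × 0.0068^(1/2) = 3018 ft³/s

3020 ft³/s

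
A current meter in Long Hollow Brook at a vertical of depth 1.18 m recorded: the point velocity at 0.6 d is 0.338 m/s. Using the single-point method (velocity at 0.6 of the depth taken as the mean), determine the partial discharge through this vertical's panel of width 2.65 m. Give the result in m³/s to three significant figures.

v̄ = v₀.₆ = 0.338 m/s
q = v̄ × d × w = 0.3380 × 1.18 × 2.65 = 1.057 m³/s

1.06 m³/s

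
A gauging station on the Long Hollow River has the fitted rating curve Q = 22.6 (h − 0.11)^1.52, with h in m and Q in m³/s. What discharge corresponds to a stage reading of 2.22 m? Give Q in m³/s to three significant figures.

Q = 22.6 × (2.22 − 0.11)^1.52 = 22.6 × 2.11^1.52 = 70.31 m³/s

70.3 m³/s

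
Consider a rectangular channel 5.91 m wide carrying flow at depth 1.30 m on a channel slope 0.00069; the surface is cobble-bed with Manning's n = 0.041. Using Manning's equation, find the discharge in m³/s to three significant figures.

4.60 m³/s

A = b·y = 5.91 × 1.30 = 7.683 m²
P = b + 2y = 5.91 + 2×1.30 = 8.510 m
R = A/P = 7.683/8.510 = 0.9028 m
Q = (1/n)·A·R^(2/3)·S^(1/2) = (1/0.041) × 7.683 × 0.9028^(2/3) × 0.00069^(1/2) = 4.598 m³/s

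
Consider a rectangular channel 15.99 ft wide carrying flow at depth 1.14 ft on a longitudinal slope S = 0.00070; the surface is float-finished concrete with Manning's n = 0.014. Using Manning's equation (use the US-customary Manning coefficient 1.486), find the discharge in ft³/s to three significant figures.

51.1 ft³/s

A = b·y = 15.99 × 1.14 = 18.23 ft²
P = b + 2y = 15.99 + 2×1.14 = 18.27 ft
R = A/P = 18.23/18.27 = 0.9977 ft
Q = (1.486/n)·A·R^(2/3)·S^(1/2) = (1.486/0.014) × 18.23 × 0.9977^(2/3) × 0.00070^(1/2) = 51.11 ft³/s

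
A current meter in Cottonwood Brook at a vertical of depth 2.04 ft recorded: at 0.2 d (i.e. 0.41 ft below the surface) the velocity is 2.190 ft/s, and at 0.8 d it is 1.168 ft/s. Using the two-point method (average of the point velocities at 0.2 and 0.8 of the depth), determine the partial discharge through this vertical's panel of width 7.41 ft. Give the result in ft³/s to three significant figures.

v̄ = (2.190 + 1.168) / 2 = 1.679 ft/s
q = v̄ × d × w = 1.679 × 2.04 × 7.41 = 25.38 ft³/s

25.4 ft³/s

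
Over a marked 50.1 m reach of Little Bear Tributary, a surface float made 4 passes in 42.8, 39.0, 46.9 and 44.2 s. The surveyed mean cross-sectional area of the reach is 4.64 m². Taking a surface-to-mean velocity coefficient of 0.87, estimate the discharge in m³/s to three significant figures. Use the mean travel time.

t̄ = (42.8 + 39.0 + 46.9 + 44.2) / 4 = 43.225 s
v_surface = L / t̄ = 50.1 / 43.225 = 1.159 m/s
v_mean = 0.87 × 1.159 = 1.008 m/s
Q = A × v_mean = 4.64 × 1.008 = 4.679 m³/s

4.68 m³/s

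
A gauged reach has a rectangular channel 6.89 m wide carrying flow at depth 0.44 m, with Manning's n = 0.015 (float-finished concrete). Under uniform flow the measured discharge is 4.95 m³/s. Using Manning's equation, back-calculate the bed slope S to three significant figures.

A = b·y = 6.89 × 0.44 = 3.032 m²
P = b + 2y = 6.89 + 2×0.44 = 7.770 m
R = A/P = 3.032/7.770 = 0.3902 m
S = (Q·n / (1·A·R^(2/3)))² = (4.95×0.015 / (1×3.032×0.5339))² = 0.002104

0.00210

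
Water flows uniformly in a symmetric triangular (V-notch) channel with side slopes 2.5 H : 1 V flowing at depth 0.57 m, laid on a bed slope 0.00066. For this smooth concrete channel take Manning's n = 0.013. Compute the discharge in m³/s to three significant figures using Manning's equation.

0.662 m³/s

A = z·y² = 2.5×0.57² = 0.8123 m²
P = 2y√(1+z²) = 2×0.57×√(1+2.5²) = 3.070 m
R = A/P = 0.8123/3.070 = 0.2646 m
Q = (1/n)·A·R^(2/3)·S^(1/2) = (1/0.013) × 0.8123 × 0.2646^(2/3) × 0.00066^(1/2) = 0.6616 m³/s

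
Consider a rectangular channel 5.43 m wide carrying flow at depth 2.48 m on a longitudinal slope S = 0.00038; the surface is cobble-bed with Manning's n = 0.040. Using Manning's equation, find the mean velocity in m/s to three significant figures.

A = b·y = 5.43 × 2.48 = 13.47 m²
P = b + 2y = 5.43 + 2×2.48 = 10.39 m
R = A/P = 13.47/10.39 = 1.296 m
Q = (1/n)·A·R^(2/3)·S^(1/2) = (1/0.040) × 13.47 × 1.296^(2/3) × 0.00038^(1/2) = 7.801 m³/s
V = Q/A = 7.801/13.47 = 0.5793 m/s

0.579 m/s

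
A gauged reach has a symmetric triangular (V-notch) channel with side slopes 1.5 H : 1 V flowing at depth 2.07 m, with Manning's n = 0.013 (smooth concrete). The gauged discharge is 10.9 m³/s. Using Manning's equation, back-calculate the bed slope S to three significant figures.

A = z·y² = 1.5×2.07² = 6.427 m²
P = 2y√(1+z²) = 2×2.07×√(1+1.5²) = 7.463 m
R = A/P = 6.427/7.463 = 0.8612 m
S = (Q·n / (1·A·R^(2/3)))² = (10.9×0.013 / (1×6.427×0.9052))² = 0.0005932

0.000593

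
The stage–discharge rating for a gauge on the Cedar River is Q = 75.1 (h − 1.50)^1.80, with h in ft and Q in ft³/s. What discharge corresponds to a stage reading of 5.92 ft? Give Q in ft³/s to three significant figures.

1090 ft³/s

Q = 75.1 × (5.92 − 1.50)^1.80 = 75.1 × 4.42^1.80 = 1090 ft³/s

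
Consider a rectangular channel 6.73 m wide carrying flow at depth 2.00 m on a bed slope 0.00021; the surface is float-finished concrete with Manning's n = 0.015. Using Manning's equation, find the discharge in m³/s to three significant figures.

15.1 m³/s

A = b·y = 6.73 × 2.00 = 13.46 m²
P = b + 2y = 6.73 + 2×2.00 = 10.73 m
R = A/P = 13.46/10.73 = 1.254 m
Q = (1/n)·A·R^(2/3)·S^(1/2) = (1/0.015) × 13.46 × 1.254^(2/3) × 0.00021^(1/2) = 15.12 m³/s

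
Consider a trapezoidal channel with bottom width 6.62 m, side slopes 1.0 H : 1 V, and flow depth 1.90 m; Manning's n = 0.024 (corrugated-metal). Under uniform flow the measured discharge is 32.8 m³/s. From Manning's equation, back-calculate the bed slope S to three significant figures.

A = (b + z·y)·y = (6.62 + 1.0×1.90)×1.90 = 16.19 m²
P = b + 2y√(1+z²) = 6.62 + 2×1.90×√(1+1.0²) = 11.99 m
R = A/P = 16.19/11.99 = 1.350 m
S = (Q·n / (1·A·R^(2/3)))² = (32.8×0.024 / (1×16.19×1.221))² = 0.001585

0.00159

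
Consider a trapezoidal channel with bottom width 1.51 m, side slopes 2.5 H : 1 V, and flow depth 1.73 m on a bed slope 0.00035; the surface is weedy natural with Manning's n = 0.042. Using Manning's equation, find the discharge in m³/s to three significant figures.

A = (b + z·y)·y = (1.51 + 2.5×1.73)×1.73 = 10.09 m²
P = b + 2y√(1+z²) = 1.51 + 2×1.73×√(1+2.5²) = 10.83 m
R = A/P = 10.09/10.83 = 0.9324 m
Q = (1/n)·A·R^(2/3)·S^(1/2) = (1/0.042) × 10.09 × 0.9324^(2/3) × 0.00035^(1/2) = 4.291 m³/s

4.29 m³/s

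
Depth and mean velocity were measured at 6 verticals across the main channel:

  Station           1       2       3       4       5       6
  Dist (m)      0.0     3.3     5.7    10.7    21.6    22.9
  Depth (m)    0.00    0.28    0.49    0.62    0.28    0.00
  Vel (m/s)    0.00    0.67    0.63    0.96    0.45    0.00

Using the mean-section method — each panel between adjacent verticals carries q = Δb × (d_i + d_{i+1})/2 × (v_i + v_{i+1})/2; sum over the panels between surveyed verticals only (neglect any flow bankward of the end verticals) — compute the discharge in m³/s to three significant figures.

6.46 m³/s

Panel 1-2: Δb = 3.3 m, d̄ = (0.00+0.28)/2 = 0.14, v̄ = (0.00+0.67)/2 = 0.335 → q = 3.3×0.14×0.335 = 0.1548 m³/s
Panel 2-3: Δb = 2.4 m, d̄ = (0.28+0.49)/2 = 0.385, v̄ = (0.67+0.63)/2 = 0.65 → q = 2.4×0.385×0.65 = 0.6006 m³/s
Panel 3-4: Δb = 5 m, d̄ = (0.49+0.62)/2 = 0.555, v̄ = (0.63+0.96)/2 = 0.795 → q = 5×0.555×0.795 = 2.206 m³/s
Panel 4-5: Δb = 10.9 m, d̄ = (0.62+0.28)/2 = 0.45, v̄ = (0.96+0.45)/2 = 0.705 → q = 10.9×0.45×0.705 = 3.458 m³/s
Panel 5-6: Δb = 1.3 m, d̄ = (0.28+0.00)/2 = 0.14, v̄ = (0.45+0.00)/2 = 0.225 → q = 1.3×0.14×0.225 = 0.04095 m³/s
Q = Σ q = 6.460 m³/s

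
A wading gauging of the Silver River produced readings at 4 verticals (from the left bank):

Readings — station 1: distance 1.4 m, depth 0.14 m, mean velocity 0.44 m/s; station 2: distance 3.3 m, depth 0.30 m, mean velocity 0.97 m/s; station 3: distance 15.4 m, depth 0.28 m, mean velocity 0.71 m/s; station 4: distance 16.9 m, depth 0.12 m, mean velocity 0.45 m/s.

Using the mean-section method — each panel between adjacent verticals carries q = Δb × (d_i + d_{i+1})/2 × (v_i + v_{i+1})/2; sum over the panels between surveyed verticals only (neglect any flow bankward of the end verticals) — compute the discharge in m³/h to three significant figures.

12300 m³/h

Panel 1-2: Δb = 1.9 m, d̄ = (0.14+0.30)/2 = 0.22, v̄ = (0.44+0.97)/2 = 0.705 → q = 1.9×0.22×0.705 = 0.2947 m³/s
Panel 2-3: Δb = 12.1 m, d̄ = (0.30+0.28)/2 = 0.29, v̄ = (0.97+0.71)/2 = 0.84 → q = 12.1×0.29×0.84 = 2.948 m³/s
Panel 3-4: Δb = 1.5 m, d̄ = (0.28+0.12)/2 = 0.2, v̄ = (0.71+0.45)/2 = 0.58 → q = 1.5×0.2×0.58 = 0.1740 m³/s
Q = Σ q = 3.416 m³/s
= 3.416 × 3600 = 12300 m³/h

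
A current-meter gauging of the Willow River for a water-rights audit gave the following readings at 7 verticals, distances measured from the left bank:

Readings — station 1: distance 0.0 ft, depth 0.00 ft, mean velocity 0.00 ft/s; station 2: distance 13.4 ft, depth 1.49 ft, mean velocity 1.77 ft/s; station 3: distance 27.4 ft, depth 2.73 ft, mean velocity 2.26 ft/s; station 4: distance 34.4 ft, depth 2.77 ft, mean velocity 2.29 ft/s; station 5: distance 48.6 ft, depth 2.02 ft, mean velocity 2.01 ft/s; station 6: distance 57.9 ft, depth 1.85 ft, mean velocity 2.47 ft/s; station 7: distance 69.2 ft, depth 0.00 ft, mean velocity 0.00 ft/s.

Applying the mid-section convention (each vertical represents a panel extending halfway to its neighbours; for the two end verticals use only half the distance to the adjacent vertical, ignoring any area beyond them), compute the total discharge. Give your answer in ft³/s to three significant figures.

263 ft³/s

w_2 = (27.4 − 0.0)/2 = 13.7 ft; q_2 = 1.77 × 1.49 × 13.7 = 36.13 ft³/s
w_3 = (34.4 − 13.4)/2 = 10.5 ft; q_3 = 2.26 × 2.73 × 10.5 = 64.78 ft³/s
w_4 = (48.6 − 27.4)/2 = 10.6 ft; q_4 = 2.29 × 2.77 × 10.6 = 67.24 ft³/s
w_5 = (57.9 − 34.4)/2 = 11.75 ft; q_5 = 2.01 × 2.02 × 11.75 = 47.71 ft³/s
w_6 = (69.2 − 48.6)/2 = 10.3 ft; q_6 = 2.47 × 1.85 × 10.3 = 47.07 ft³/s
Stations 1, 7 contribute zero (depth or velocity is 0).
Q = Σ qᵢ = 262.9 ft³/s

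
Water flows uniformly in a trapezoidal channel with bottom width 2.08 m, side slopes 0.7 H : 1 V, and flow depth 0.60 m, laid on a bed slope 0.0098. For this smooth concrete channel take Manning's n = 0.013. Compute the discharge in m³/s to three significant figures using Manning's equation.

A = (b + z·y)·y = (2.08 + 0.7×0.60)×0.60 = 1.500 m²
P = b + 2y√(1+z²) = 2.08 + 2×0.60×√(1+0.7²) = 3.545 m
R = A/P = 1.500/3.545 = 0.4232 m
Q = (1/n)·A·R^(2/3)·S^(1/2) = (1/0.013) × 1.500 × 0.4232^(2/3) × 0.0098^(1/2) = 6.438 m³/s

6.44 m³/s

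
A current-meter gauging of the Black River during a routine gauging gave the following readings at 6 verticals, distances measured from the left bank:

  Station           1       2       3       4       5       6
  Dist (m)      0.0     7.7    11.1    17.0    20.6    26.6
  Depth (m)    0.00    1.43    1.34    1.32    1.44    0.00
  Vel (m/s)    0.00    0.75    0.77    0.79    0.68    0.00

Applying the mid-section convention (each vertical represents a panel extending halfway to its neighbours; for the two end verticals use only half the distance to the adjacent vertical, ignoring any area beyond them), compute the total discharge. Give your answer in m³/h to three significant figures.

73500 m³/h

w_2 = (11.1 − 0.0)/2 = 5.55 m; q_2 = 0.75 × 1.43 × 5.55 = 5.952 m³/s
w_3 = (17.0 − 7.7)/2 = 4.65 m; q_3 = 0.77 × 1.34 × 4.65 = 4.798 m³/s
w_4 = (20.6 − 11.1)/2 = 4.75 m; q_4 = 0.79 × 1.32 × 4.75 = 4.953 m³/s
w_5 = (26.6 − 17.0)/2 = 4.8 m; q_5 = 0.68 × 1.44 × 4.8 = 4.700 m³/s
Stations 1, 6 contribute zero (depth or velocity is 0).
Q = Σ qᵢ = 20.40 m³/s
= 20.40 × 3600 = 73450 m³/h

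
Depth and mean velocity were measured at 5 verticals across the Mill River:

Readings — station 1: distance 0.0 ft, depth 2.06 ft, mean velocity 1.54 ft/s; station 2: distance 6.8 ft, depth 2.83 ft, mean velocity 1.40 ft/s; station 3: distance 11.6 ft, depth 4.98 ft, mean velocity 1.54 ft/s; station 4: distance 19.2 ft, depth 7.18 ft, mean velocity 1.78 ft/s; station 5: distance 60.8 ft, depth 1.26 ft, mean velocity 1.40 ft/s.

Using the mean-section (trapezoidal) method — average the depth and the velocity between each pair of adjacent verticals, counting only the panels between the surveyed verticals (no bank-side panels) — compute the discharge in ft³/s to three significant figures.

408 ft³/s

Panel 1-2: Δb = 6.8 ft, d̄ = (2.06+2.83)/2 = 2.445, v̄ = (1.54+1.40)/2 = 1.47 → q = 6.8×2.445×1.47 = 24.44 ft³/s
Panel 2-3: Δb = 4.8 ft, d̄ = (2.83+4.98)/2 = 3.905, v̄ = (1.40+1.54)/2 = 1.47 → q = 4.8×3.905×1.47 = 27.55 ft³/s
Panel 3-4: Δb = 7.6 ft, d̄ = (4.98+7.18)/2 = 6.08, v̄ = (1.54+1.78)/2 = 1.66 → q = 7.6×6.08×1.66 = 76.71 ft³/s
Panel 4-5: Δb = 41.6 ft, d̄ = (7.18+1.26)/2 = 4.22, v̄ = (1.78+1.40)/2 = 1.59 → q = 41.6×4.22×1.59 = 279.1 ft³/s
Q = Σ q = 407.8 ft³/s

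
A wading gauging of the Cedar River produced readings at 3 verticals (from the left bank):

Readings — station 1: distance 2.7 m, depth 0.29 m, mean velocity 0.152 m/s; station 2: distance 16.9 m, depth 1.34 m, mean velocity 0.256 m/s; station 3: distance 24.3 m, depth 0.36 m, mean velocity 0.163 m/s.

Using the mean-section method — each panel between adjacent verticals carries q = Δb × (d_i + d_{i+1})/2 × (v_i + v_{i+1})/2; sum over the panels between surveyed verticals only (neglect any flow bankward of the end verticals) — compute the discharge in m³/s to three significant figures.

Panel 1-2: Δb = 14.2 m, d̄ = (0.29+1.34)/2 = 0.815, v̄ = (0.152+0.256)/2 = 0.204 → q = 14.2×0.815×0.204 = 2.361 m³/s
Panel 2-3: Δb = 7.4 m, d̄ = (1.34+0.36)/2 = 0.85, v̄ = (0.256+0.163)/2 = 0.2095 → q = 7.4×0.85×0.2095 = 1.318 m³/s
Q = Σ q = 3.679 m³/s

3.68 m³/s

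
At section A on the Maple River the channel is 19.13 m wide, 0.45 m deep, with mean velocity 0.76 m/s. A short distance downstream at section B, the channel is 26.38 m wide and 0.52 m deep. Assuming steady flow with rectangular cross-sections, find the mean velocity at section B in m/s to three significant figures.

0.477 m/s

Q = A₁V₁ = (19.13×0.45) × 0.76 = 6.542 m³/s
A₂ = 26.38 × 0.52 = 13.72 m²
V₂ = Q/A₂ = 6.542/13.72 = 0.4769 m/s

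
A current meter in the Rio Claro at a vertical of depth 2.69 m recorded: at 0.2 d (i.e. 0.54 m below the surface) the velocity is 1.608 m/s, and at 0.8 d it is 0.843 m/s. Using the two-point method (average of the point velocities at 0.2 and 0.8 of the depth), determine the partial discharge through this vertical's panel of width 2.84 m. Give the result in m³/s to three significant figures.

v̄ = (1.608 + 0.843) / 2 = 1.226 m/s
q = v̄ × d × w = 1.226 × 2.69 × 2.84 = 9.362 m³/s

9.36 m³/s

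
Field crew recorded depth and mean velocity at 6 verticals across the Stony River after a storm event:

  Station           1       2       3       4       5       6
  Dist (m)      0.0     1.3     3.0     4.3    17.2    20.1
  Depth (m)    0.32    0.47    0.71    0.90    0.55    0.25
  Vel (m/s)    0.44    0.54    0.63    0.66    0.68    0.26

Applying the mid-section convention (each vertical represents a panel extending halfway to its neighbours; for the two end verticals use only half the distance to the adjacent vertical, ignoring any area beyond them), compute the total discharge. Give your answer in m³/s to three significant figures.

8.41 m³/s

w_1 = (1.3 − 0.0)/2 = 0.65 m; q_1 = 0.44 × 0.32 × 0.65 = 0.09152 m³/s
w_2 = (3.0 − 0.0)/2 = 1.5 m; q_2 = 0.54 × 0.47 × 1.5 = 0.3807 m³/s
w_3 = (4.3 − 1.3)/2 = 1.5 m; q_3 = 0.63 × 0.71 × 1.5 = 0.6710 m³/s
w_4 = (17.2 − 3.0)/2 = 7.1 m; q_4 = 0.66 × 0.90 × 7.1 = 4.217 m³/s
w_5 = (20.1 − 4.3)/2 = 7.9 m; q_5 = 0.68 × 0.55 × 7.9 = 2.955 m³/s
w_6 = (20.1 − 17.2)/2 = 1.45 m; q_6 = 0.26 × 0.25 × 1.45 = 0.09425 m³/s
Q = Σ qᵢ = 8.409 m³/s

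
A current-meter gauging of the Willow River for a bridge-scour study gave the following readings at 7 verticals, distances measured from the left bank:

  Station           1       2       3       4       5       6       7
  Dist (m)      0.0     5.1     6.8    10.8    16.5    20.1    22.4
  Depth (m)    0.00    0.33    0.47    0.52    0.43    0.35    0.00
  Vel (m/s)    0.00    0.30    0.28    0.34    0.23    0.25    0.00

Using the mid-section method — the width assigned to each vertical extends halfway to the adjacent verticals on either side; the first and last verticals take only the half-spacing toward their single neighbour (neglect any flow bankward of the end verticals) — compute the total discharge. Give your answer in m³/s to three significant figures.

w_2 = (6.8 − 0.0)/2 = 3.4 m; q_2 = 0.30 × 0.33 × 3.4 = 0.3366 m³/s
w_3 = (10.8 − 5.1)/2 = 2.85 m; q_3 = 0.28 × 0.47 × 2.85 = 0.3751 m³/s
w_4 = (16.5 − 6.8)/2 = 4.85 m; q_4 = 0.34 × 0.52 × 4.85 = 0.8575 m³/s
w_5 = (20.1 − 10.8)/2 = 4.65 m; q_5 = 0.23 × 0.43 × 4.65 = 0.4599 m³/s
w_6 = (22.4 − 16.5)/2 = 2.95 m; q_6 = 0.25 × 0.35 × 2.95 = 0.2581 m³/s
Stations 1, 7 contribute zero (depth or velocity is 0).
Q = Σ qᵢ = 2.287 m³/s

2.29 m³/s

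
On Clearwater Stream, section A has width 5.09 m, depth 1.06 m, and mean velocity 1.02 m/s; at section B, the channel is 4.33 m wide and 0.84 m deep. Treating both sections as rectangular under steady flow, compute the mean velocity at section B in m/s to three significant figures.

Q = A₁V₁ = (5.09×1.06) × 1.02 = 5.503 m³/s
A₂ = 4.33 × 0.84 = 3.637 m²
V₂ = Q/A₂ = 5.503/3.637 = 1.513 m/s

1.51 m/s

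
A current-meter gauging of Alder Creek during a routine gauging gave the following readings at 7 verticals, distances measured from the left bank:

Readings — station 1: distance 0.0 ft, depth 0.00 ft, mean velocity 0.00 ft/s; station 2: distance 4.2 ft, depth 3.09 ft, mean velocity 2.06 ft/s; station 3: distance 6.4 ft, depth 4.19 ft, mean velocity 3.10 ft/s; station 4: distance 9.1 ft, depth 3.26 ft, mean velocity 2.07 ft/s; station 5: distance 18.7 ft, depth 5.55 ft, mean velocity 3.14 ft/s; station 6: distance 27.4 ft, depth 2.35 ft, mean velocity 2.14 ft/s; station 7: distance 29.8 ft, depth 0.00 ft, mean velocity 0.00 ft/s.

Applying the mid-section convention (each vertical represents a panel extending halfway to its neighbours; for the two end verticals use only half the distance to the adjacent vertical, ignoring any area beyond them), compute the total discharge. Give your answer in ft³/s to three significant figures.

281 ft³/s

w_2 = (6.4 − 0.0)/2 = 3.2 ft; q_2 = 2.06 × 3.09 × 3.2 = 20.37 ft³/s
w_3 = (9.1 − 4.2)/2 = 2.45 ft; q_3 = 3.10 × 4.19 × 2.45 = 31.82 ft³/s
w_4 = (18.7 − 6.4)/2 = 6.15 ft; q_4 = 2.07 × 3.26 × 6.15 = 41.50 ft³/s
w_5 = (27.4 − 9.1)/2 = 9.15 ft; q_5 = 3.14 × 5.55 × 9.15 = 159.5 ft³/s
w_6 = (29.8 − 18.7)/2 = 5.55 ft; q_6 = 2.14 × 2.35 × 5.55 = 27.91 ft³/s
Stations 1, 7 contribute zero (depth or velocity is 0).
Q = Σ qᵢ = 281.1 ft³/s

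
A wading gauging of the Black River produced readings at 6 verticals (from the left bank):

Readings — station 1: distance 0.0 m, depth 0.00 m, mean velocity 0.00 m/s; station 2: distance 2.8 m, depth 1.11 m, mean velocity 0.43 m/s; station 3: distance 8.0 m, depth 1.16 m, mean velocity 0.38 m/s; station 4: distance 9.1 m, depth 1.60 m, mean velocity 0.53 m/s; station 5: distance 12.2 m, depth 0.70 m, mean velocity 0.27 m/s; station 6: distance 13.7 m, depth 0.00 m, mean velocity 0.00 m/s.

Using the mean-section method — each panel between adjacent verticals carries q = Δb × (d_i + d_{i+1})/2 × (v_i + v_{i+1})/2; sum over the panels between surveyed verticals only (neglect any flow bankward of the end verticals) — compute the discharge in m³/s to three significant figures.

Panel 1-2: Δb = 2.8 m, d̄ = (0.00+1.11)/2 = 0.555, v̄ = (0.00+0.43)/2 = 0.215 → q = 2.8×0.555×0.215 = 0.3341 m³/s
Panel 2-3: Δb = 5.2 m, d̄ = (1.11+1.16)/2 = 1.135, v̄ = (0.43+0.38)/2 = 0.405 → q = 5.2×1.135×0.405 = 2.390 m³/s
Panel 3-4: Δb = 1.1 m, d̄ = (1.16+1.60)/2 = 1.38, v̄ = (0.38+0.53)/2 = 0.455 → q = 1.1×1.38×0.455 = 0.6907 m³/s
Panel 4-5: Δb = 3.1 m, d̄ = (1.60+0.70)/2 = 1.15, v̄ = (0.53+0.27)/2 = 0.4 → q = 3.1×1.15×0.4 = 1.426 m³/s
Panel 5-6: Δb = 1.5 m, d̄ = (0.70+0.00)/2 = 0.35, v̄ = (0.27+0.00)/2 = 0.135 → q = 1.5×0.35×0.135 = 0.07088 m³/s
Q = Σ q = 4.912 m³/s

4.91 m³/s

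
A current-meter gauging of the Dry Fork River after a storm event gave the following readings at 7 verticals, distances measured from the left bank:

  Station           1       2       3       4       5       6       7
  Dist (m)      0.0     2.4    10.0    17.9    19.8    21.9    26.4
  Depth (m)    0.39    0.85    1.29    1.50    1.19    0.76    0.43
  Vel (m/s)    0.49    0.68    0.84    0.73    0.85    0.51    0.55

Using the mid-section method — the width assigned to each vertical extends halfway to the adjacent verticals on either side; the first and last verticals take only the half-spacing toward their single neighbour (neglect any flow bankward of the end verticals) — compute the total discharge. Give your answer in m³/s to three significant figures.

w_1 = (2.4 − 0.0)/2 = 1.2 m; q_1 = 0.49 × 0.39 × 1.2 = 0.2293 m³/s
w_2 = (10.0 − 0.0)/2 = 5 m; q_2 = 0.68 × 0.85 × 5 = 2.890 m³/s
w_3 = (17.9 − 2.4)/2 = 7.75 m; q_3 = 0.84 × 1.29 × 7.75 = 8.398 m³/s
w_4 = (19.8 − 10.0)/2 = 4.9 m; q_4 = 0.73 × 1.50 × 4.9 = 5.366 m³/s
w_5 = (21.9 − 17.9)/2 = 2 m; q_5 = 0.85 × 1.19 × 2 = 2.023 m³/s
w_6 = (26.4 − 19.8)/2 = 3.3 m; q_6 = 0.51 × 0.76 × 3.3 = 1.279 m³/s
w_7 = (26.4 − 21.9)/2 = 2.25 m; q_7 = 0.55 × 0.43 × 2.25 = 0.5321 m³/s
Q = Σ qᵢ = 20.72 m³/s

20.7 m³/s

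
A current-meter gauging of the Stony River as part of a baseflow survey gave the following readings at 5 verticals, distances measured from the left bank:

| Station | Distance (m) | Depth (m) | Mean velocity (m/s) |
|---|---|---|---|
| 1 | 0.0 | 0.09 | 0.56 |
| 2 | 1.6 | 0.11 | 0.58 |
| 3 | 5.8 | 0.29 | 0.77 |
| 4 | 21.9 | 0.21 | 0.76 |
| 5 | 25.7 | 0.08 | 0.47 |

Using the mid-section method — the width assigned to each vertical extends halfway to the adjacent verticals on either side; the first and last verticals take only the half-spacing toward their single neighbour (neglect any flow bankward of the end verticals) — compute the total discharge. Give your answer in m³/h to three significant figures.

w_1 = (1.6 − 0.0)/2 = 0.8 m; q_1 = 0.56 × 0.09 × 0.8 = 0.04032 m³/s
w_2 = (5.8 − 0.0)/2 = 2.9 m; q_2 = 0.58 × 0.11 × 2.9 = 0.1850 m³/s
w_3 = (21.9 − 1.6)/2 = 10.15 m; q_3 = 0.77 × 0.29 × 10.15 = 2.266 m³/s
w_4 = (25.7 − 5.8)/2 = 9.95 m; q_4 = 0.76 × 0.21 × 9.95 = 1.588 m³/s
w_5 = (25.7 − 21.9)/2 = 1.9 m; q_5 = 0.47 × 0.08 × 1.9 = 0.07144 m³/s
Q = Σ qᵢ = 4.151 m³/s
= 4.151 × 3600 = 14940 m³/h

14900 m³/h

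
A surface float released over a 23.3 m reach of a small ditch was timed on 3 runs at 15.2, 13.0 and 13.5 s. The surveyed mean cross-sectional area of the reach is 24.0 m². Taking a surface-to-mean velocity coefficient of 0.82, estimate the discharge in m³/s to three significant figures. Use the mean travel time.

33.0 m³/s

t̄ = (15.2 + 13.0 + 13.5) / 3 = 13.9 s
v_surface = L / t̄ = 23.3 / 13.9 = 1.676 m/s
v_mean = 0.82 × 1.676 = 1.375 m/s
Q = A × v_mean = 24.0 × 1.375 = 32.99 m³/s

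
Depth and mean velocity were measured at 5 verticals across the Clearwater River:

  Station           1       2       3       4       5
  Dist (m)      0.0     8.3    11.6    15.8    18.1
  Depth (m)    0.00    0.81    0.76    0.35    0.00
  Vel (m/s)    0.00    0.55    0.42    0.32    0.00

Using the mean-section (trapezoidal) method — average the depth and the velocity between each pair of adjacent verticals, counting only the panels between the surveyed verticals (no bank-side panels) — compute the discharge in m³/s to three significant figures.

3.11 m³/s

Panel 1-2: Δb = 8.3 m, d̄ = (0.00+0.81)/2 = 0.405, v̄ = (0.00+0.55)/2 = 0.275 → q = 8.3×0.405×0.275 = 0.9244 m³/s
Panel 2-3: Δb = 3.3 m, d̄ = (0.81+0.76)/2 = 0.785, v̄ = (0.55+0.42)/2 = 0.485 → q = 3.3×0.785×0.485 = 1.256 m³/s
Panel 3-4: Δb = 4.2 m, d̄ = (0.76+0.35)/2 = 0.555, v̄ = (0.42+0.32)/2 = 0.37 → q = 4.2×0.555×0.37 = 0.8625 m³/s
Panel 4-5: Δb = 2.3 m, d̄ = (0.35+0.00)/2 = 0.175, v̄ = (0.32+0.00)/2 = 0.16 → q = 2.3×0.175×0.16 = 0.06440 m³/s
Q = Σ q = 3.108 m³/s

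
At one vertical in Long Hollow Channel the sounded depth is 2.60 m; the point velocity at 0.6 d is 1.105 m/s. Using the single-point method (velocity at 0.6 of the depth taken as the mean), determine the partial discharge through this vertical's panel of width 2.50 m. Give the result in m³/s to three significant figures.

7.18 m³/s

v̄ = v₀.₆ = 1.105 m/s
q = v̄ × d × w = 1.105 × 2.60 × 2.50 = 7.183 m³/s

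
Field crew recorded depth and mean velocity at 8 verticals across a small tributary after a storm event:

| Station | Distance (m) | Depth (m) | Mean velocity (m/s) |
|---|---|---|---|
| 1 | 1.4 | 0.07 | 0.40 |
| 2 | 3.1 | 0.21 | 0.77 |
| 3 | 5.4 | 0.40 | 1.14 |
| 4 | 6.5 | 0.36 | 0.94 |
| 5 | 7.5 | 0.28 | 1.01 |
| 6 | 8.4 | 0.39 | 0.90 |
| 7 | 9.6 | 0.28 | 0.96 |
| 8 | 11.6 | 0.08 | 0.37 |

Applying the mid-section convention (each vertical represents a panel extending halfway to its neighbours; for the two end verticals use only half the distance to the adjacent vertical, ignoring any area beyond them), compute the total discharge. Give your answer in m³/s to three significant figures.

2.57 m³/s

w_1 = (3.1 − 1.4)/2 = 0.85 m; q_1 = 0.40 × 0.07 × 0.85 = 0.02380 m³/s
w_2 = (5.4 − 1.4)/2 = 2 m; q_2 = 0.77 × 0.21 × 2 = 0.3234 m³/s
w_3 = (6.5 − 3.1)/2 = 1.7 m; q_3 = 1.14 × 0.40 × 1.7 = 0.7752 m³/s
w_4 = (7.5 − 5.4)/2 = 1.05 m; q_4 = 0.94 × 0.36 × 1.05 = 0.3553 m³/s
w_5 = (8.4 − 6.5)/2 = 0.95 m; q_5 = 1.01 × 0.28 × 0.95 = 0.2687 m³/s
w_6 = (9.6 − 7.5)/2 = 1.05 m; q_6 = 0.90 × 0.39 × 1.05 = 0.3686 m³/s
w_7 = (11.6 − 8.4)/2 = 1.6 m; q_7 = 0.96 × 0.28 × 1.6 = 0.4301 m³/s
w_8 = (11.6 − 9.6)/2 = 1 m; q_8 = 0.37 × 0.08 × 1 = 0.02960 m³/s
Q = Σ qᵢ = 2.575 m³/s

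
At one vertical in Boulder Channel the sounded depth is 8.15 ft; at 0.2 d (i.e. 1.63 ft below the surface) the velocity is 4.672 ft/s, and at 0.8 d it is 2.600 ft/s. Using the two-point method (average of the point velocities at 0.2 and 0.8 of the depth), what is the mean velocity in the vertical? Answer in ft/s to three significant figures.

3.64 ft/s

v̄ = (4.672 + 2.600) / 2 = 3.636 ft/s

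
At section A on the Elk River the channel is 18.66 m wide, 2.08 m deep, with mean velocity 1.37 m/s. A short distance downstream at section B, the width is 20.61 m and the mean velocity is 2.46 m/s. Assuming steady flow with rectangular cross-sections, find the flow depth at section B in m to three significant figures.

Q = A₁V₁ = (18.66×2.08) × 1.37 = 53.17 m³/s
d₂ = Q/(b₂ V₂) = 53.17/(20.61×2.46) = 1.049 m

1.05 m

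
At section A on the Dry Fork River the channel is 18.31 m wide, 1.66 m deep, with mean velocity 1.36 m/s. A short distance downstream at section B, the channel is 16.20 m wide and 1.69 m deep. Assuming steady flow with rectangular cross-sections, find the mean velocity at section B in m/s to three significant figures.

1.51 m/s

Q = A₁V₁ = (18.31×1.66) × 1.36 = 41.34 m³/s
A₂ = 16.20 × 1.69 = 27.38 m²
V₂ = Q/A₂ = 41.34/27.38 = 1.510 m/s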